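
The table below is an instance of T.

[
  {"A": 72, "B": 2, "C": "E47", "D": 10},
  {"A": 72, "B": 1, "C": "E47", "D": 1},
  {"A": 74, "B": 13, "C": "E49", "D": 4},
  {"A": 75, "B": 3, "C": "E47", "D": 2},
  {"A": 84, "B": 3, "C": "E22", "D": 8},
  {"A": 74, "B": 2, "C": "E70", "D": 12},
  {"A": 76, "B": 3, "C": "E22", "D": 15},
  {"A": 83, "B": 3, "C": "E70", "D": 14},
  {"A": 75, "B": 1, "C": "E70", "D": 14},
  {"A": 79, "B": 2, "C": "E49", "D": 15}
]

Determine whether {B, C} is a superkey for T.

No

Two distinct rows share (B=3, C=E22), so {B, C} does not determine every attribute — not a superkey.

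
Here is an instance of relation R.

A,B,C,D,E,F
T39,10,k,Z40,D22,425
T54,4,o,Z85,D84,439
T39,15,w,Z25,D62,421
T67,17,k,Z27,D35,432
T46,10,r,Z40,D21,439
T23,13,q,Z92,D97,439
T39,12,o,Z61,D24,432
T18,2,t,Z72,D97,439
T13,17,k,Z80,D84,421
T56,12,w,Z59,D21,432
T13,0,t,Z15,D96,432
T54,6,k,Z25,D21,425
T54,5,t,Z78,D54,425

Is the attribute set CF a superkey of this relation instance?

Two distinct rows share (C=k, F=425), so CF does not determine every attribute — not a superkey.

No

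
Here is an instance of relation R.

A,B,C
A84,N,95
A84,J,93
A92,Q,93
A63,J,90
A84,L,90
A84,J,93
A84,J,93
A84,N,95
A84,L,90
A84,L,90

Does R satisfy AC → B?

(A=A84, C=95): 2 rows → B = N, N ✓
(A=A84, C=93): 3 rows → B = J, J, J ✓
(A=A92, C=93): 1 row → B = Q ✓
(A=A63, C=90): 1 row → B = J ✓
(A=A84, C=90): 3 rows → B = L, L, L ✓
Every AC value is associated with a single B value, so AC → B holds.

Yes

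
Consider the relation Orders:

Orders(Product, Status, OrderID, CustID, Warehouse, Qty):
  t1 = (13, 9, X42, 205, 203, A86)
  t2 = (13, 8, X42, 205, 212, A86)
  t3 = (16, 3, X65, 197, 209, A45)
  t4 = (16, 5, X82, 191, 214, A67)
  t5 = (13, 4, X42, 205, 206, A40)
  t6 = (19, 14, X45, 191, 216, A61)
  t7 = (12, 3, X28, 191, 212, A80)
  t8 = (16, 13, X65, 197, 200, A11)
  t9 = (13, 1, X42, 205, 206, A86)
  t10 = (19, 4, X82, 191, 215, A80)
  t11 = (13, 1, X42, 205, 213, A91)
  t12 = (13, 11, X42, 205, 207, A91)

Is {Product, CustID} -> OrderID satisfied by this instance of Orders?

No

(Product=13, CustID=205): rows 1, 2, 5, 9, 11, 12 → OrderID = X42, X42, X42, X42, X42, X42 ✓
(Product=16, CustID=197): rows 3, 8 → OrderID = X65, X65 ✓
(Product=16, CustID=191): row 4 → OrderID = X82 ✓
(Product=19, CustID=191): rows 6, 10 → OrderID takes values {X45, X82} — violation
(Product=12, CustID=191): row 7 → OrderID = X28 ✓
Two rows agree on {Product, CustID} but differ on OrderID, so {Product, CustID} -> OrderID does not hold.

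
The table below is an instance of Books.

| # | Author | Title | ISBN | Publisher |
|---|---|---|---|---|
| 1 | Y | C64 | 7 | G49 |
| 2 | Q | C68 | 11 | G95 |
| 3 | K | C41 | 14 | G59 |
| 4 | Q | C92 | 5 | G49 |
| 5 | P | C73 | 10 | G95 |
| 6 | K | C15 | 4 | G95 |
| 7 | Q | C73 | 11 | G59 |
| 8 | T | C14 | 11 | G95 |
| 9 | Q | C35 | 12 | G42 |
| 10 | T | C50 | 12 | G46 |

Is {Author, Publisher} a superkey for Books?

All 10 rows have distinct {Author, Publisher} values, so {Author, Publisher} → (all attributes) holds and {Author, Publisher} is a superkey.

Yes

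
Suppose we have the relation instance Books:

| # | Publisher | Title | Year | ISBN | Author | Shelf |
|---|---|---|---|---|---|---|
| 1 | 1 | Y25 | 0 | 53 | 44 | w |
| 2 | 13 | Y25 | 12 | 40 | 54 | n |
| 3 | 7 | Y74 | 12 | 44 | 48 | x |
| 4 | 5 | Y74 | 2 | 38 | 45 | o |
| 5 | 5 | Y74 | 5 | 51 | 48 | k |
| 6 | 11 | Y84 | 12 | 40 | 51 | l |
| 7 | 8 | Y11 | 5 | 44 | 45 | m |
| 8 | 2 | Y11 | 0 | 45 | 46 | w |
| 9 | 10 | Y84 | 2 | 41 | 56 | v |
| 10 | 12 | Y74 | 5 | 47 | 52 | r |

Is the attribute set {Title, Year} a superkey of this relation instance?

Rows 5 and 10 have the same {Title, Year} value (Title=Y74, Year=5) but are distinct tuples, so {Title, Year} does not determine every attribute — not a superkey.

No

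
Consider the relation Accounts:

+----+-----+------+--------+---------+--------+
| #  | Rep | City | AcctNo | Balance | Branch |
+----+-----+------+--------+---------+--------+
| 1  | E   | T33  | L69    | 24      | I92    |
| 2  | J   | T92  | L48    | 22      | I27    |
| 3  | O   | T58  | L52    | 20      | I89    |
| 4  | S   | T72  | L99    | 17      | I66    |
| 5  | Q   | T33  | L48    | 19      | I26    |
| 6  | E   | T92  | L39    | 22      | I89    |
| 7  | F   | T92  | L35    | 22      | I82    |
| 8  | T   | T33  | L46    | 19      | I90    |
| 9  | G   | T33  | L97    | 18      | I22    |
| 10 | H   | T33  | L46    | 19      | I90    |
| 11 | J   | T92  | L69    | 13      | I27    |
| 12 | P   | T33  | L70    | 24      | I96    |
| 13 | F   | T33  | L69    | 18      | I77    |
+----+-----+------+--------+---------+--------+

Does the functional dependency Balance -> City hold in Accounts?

Yes

Balance=24: rows 1, 12 → City = T33, T33 ✓
Balance=22: rows 2, 6, 7 → City = T92, T92, T92 ✓
Balance=20: row 3 → City = T58 ✓
Balance=17: row 4 → City = T72 ✓
Balance=19: rows 5, 8, 10 → City = T33, T33, T33 ✓
Balance=18: rows 9, 13 → City = T33, T33 ✓
Balance=13: row 11 → City = T92 ✓
Every Balance value is associated with a single City value, so Balance -> City holds.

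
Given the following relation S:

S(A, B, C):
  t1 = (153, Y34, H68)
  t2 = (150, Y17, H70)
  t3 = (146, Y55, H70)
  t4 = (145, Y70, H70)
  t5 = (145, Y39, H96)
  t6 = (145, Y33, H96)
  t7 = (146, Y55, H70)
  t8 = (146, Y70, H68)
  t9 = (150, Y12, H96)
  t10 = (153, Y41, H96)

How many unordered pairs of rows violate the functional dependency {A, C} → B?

(A=146, C=H70): all 2 rows agree on B — 0 pairs.
(A=145, C=H96): violating pairs (5,6) — 1 pair.

1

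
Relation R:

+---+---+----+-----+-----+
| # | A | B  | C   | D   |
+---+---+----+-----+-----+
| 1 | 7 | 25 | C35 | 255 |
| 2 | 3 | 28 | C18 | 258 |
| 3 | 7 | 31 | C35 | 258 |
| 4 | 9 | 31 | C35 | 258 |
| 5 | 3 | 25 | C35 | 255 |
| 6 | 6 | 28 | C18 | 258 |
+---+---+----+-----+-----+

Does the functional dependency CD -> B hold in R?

Yes

(C=C35, D=255): rows 1, 5 → B = 25, 25 ✓
(C=C18, D=258): rows 2, 6 → B = 28, 28 ✓
(C=C35, D=258): rows 3, 4 → B = 31, 31 ✓
Every CD value is associated with a single B value, so CD -> B holds.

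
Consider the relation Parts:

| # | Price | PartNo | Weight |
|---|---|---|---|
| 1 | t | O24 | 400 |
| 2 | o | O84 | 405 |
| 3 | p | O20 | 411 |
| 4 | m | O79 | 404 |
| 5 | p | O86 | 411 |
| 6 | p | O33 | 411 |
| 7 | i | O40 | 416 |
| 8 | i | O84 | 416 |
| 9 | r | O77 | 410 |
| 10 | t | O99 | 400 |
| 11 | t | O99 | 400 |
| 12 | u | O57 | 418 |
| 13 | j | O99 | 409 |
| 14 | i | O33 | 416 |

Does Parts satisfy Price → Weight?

Yes

Price=t: rows 1, 10, 11 → Weight = 400, 400, 400 ✓
Price=o: row 2 → Weight = 405 ✓
Price=p: rows 3, 5, 6 → Weight = 411, 411, 411 ✓
Price=m: row 4 → Weight = 404 ✓
Price=i: rows 7, 8, 14 → Weight = 416, 416, 416 ✓
Price=r: row 9 → Weight = 410 ✓
Price=u: row 12 → Weight = 418 ✓
Price=j: row 13 → Weight = 409 ✓
Every Price value is associated with a single Weight value, so Price → Weight holds.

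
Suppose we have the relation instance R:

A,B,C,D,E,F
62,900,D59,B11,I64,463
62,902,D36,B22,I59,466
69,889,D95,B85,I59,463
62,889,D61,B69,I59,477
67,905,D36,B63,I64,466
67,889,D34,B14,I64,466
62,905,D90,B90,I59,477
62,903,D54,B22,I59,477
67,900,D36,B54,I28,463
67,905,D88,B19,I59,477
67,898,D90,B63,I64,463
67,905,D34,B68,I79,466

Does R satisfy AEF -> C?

No

(A=62, E=I64, F=463): 1 row → C = D59 ✓
(A=62, E=I59, F=466): 1 row → C = D36 ✓
(A=69, E=I59, F=463): 1 row → C = D95 ✓
(A=62, E=I59, F=477): 3 rows → C takes values {D61, D90, D54} — violation
(A=67, E=I64, F=466): 2 rows → C takes values {D36, D34} — violation
(A=67, E=I28, F=463): 1 row → C = D36 ✓
(A=67, E=I59, F=477): 1 row → C = D88 ✓
(A=67, E=I64, F=463): 1 row → C = D90 ✓
(A=67, E=I79, F=466): 1 row → C = D34 ✓
Two rows agree on AEF but differ on C, so AEF -> C does not hold.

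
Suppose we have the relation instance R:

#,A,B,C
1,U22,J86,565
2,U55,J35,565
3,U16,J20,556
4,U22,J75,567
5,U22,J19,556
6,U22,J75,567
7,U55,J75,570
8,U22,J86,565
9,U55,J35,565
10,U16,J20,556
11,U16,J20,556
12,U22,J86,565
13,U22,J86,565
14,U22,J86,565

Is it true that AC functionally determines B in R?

Yes

(A=U22, C=565): rows 1, 8, 12, 13, 14 → B = J86, J86, J86, J86, J86 ✓
(A=U55, C=565): rows 2, 9 → B = J35, J35 ✓
(A=U16, C=556): rows 3, 10, 11 → B = J20, J20, J20 ✓
(A=U22, C=567): rows 4, 6 → B = J75, J75 ✓
(A=U22, C=556): row 5 → B = J19 ✓
(A=U55, C=570): row 7 → B = J75 ✓
Every AC value is associated with a single B value, so AC -> B holds.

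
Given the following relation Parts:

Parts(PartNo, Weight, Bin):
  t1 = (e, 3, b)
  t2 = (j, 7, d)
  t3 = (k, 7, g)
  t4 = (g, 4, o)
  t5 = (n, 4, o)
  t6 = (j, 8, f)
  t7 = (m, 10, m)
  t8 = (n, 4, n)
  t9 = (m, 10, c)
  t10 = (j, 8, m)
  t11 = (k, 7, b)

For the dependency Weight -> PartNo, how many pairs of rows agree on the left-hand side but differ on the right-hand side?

Weight=7: violating pairs (2,3), (2,11) — 2 pairs.
Weight=4: violating pairs (4,5), (4,8) — 2 pairs.
Weight=8: all 2 rows agree on PartNo — 0 pairs.
Weight=10: all 2 rows agree on PartNo — 0 pairs.

4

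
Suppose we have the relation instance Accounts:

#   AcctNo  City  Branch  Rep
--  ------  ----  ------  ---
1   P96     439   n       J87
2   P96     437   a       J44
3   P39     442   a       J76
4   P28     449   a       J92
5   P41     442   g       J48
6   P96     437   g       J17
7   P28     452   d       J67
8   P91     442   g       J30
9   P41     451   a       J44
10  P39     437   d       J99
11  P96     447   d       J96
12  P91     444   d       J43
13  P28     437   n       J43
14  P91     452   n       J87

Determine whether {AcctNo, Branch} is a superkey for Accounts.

Yes

All 14 rows have distinct {AcctNo, Branch} values, so {AcctNo, Branch} → (all attributes) holds and {AcctNo, Branch} is a superkey.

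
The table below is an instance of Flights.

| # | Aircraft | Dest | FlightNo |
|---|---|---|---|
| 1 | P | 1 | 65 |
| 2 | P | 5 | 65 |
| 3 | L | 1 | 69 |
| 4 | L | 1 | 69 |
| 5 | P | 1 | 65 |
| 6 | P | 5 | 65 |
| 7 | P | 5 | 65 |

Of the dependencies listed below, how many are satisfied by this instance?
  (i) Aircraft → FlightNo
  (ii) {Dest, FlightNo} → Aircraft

2

(i) Aircraft → FlightNo: every LHS value maps to a single RHS value — holds.
(ii) {Dest, FlightNo} → Aircraft: every LHS value maps to a single RHS value — holds.
2 of the 2 dependencies hold.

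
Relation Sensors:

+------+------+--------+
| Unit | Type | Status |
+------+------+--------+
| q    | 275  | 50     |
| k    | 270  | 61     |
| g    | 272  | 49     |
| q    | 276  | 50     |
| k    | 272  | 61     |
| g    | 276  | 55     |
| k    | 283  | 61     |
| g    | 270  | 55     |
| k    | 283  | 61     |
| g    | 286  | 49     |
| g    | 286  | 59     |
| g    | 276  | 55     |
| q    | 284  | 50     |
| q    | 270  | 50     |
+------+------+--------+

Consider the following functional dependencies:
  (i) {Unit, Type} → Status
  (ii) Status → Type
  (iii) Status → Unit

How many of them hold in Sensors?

(i) {Unit, Type} → Status: (Unit=g, Type=286): 2 rows → Status takes values {49, 59} — violation — fails.
(ii) Status → Type: Status=50: 4 rows → Type takes values {275, 276, 284, 270} — violation; Status=61: 4 rows → Type takes values {270, 272, 283} — violation; Status=49: 2 rows → Type takes values {272, 286} — violation; Status=55: 3 rows → Type takes values {276, 270} — violation — fails.
(iii) Status → Unit: every LHS value maps to a single RHS value — holds.
1 of the 3 dependencies holds.

1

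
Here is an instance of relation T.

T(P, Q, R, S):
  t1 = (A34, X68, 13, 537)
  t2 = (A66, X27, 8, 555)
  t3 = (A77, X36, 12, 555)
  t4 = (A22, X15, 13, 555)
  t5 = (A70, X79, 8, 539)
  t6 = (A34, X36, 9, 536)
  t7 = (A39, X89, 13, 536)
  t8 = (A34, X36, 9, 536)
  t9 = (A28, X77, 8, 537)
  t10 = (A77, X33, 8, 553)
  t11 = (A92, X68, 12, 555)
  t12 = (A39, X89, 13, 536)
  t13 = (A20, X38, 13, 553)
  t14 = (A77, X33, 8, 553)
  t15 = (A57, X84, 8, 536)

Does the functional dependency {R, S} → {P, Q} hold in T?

No

(R=13, S=537): row 1 → {P,Q} = (A34, X68) ✓
(R=8, S=555): row 2 → {P,Q} = (A66, X27) ✓
(R=12, S=555): rows 3, 11 → {P,Q} takes values {(A77, X36), (A92, X68)} — violation
(R=13, S=555): row 4 → {P,Q} = (A22, X15) ✓
(R=8, S=539): row 5 → {P,Q} = (A70, X79) ✓
(R=9, S=536): rows 6, 8 → {P,Q} = (A34, X36), (A34, X36) ✓
(R=13, S=536): rows 7, 12 → {P,Q} = (A39, X89), (A39, X89) ✓
(R=8, S=537): row 9 → {P,Q} = (A28, X77) ✓
(R=8, S=553): rows 10, 14 → {P,Q} = (A77, X33), (A77, X33) ✓
(R=13, S=553): row 13 → {P,Q} = (A20, X38) ✓
(R=8, S=536): row 15 → {P,Q} = (A57, X84) ✓
Two rows agree on {R, S} but differ on {P, Q}, so {R, S} → {P, Q} does not hold.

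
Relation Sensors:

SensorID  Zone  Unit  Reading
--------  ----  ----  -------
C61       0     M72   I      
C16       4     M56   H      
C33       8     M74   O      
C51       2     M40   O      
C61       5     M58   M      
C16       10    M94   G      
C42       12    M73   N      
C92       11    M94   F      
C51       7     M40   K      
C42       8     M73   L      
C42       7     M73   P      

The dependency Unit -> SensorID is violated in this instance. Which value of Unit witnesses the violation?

Unit=M72: 1 row → SensorID = C61 ✓
Unit=M56: 1 row → SensorID = C16 ✓
Unit=M74: 1 row → SensorID = C33 ✓
Unit=M40: 2 rows → SensorID = C51, C51 ✓
Unit=M58: 1 row → SensorID = C61 ✓
Unit=M94: 2 rows → SensorID takes values {C16, C92} — violation
Unit=M73: 3 rows → SensorID = C42, C42, C42 ✓
The only Unit value with inconsistent SensorID is Unit=M94.

M94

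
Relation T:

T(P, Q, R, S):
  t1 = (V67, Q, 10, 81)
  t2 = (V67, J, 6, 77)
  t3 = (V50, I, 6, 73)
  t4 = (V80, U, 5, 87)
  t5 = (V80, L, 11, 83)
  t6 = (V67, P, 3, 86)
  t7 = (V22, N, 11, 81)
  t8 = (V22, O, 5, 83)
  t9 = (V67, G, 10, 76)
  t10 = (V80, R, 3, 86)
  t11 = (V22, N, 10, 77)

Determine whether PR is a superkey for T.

No

Rows 1 and 9 have the same PR value (P=V67, R=10) but are distinct tuples, so PR does not determine every attribute — not a superkey.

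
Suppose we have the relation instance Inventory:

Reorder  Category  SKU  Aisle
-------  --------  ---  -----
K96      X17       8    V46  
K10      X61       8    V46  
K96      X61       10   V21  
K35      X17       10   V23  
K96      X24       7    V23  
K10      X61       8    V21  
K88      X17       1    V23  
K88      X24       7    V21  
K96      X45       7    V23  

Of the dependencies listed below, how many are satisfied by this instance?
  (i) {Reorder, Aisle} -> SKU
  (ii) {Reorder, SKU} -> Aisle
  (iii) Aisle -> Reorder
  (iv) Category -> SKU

(i) {Reorder, Aisle} -> SKU: every LHS value maps to a single RHS value — holds.
(ii) {Reorder, SKU} -> Aisle: (Reorder=K10, SKU=8): 2 rows → Aisle takes values {V46, V21} — violation — fails.
(iii) Aisle -> Reorder: Aisle=V46: 2 rows → Reorder takes values {K96, K10} — violation; Aisle=V21: 3 rows → Reorder takes values {K96, K10, K88} — violation; Aisle=V23: 4 rows → Reorder takes values {K35, K96, K88} — violation — fails.
(iv) Category -> SKU: Category=X17: 3 rows → SKU takes values {8, 10, 1} — violation; Category=X61: 3 rows → SKU takes values {8, 10} — violation — fails.
1 of the 4 dependencies holds.

1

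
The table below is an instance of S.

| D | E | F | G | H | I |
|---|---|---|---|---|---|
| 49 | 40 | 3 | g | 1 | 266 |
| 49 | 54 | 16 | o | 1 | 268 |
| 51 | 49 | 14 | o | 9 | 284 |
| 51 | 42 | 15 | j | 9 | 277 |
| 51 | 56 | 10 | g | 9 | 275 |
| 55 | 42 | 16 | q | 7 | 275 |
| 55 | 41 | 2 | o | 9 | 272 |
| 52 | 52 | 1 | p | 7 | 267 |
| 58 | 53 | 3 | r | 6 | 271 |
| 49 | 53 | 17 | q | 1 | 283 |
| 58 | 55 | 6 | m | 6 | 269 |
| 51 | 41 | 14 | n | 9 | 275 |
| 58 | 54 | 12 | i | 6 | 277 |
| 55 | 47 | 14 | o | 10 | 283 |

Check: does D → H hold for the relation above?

D=49: 3 rows → H = 1, 1, 1 ✓
D=51: 4 rows → H = 9, 9, 9, 9 ✓
D=55: 3 rows → H takes values {7, 9, 10} — violation
D=52: 1 row → H = 7 ✓
D=58: 3 rows → H = 6, 6, 6 ✓
Two rows agree on D but differ on H, so D → H does not hold.

No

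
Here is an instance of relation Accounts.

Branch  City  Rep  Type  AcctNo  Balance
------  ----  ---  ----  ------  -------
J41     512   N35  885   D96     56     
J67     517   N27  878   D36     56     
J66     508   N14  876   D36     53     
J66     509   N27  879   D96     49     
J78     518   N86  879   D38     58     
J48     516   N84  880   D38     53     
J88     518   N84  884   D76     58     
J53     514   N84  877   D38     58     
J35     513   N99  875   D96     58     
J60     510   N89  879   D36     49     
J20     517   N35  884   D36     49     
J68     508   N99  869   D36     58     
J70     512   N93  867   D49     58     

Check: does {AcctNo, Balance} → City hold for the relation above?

No

(AcctNo=D96, Balance=56): 1 row → City = 512 ✓
(AcctNo=D36, Balance=56): 1 row → City = 517 ✓
(AcctNo=D36, Balance=53): 1 row → City = 508 ✓
(AcctNo=D96, Balance=49): 1 row → City = 509 ✓
(AcctNo=D38, Balance=58): 2 rows → City takes values {518, 514} — violation
(AcctNo=D38, Balance=53): 1 row → City = 516 ✓
(AcctNo=D76, Balance=58): 1 row → City = 518 ✓
(AcctNo=D96, Balance=58): 1 row → City = 513 ✓
(AcctNo=D36, Balance=49): 2 rows → City takes values {510, 517} — violation
(AcctNo=D36, Balance=58): 1 row → City = 508 ✓
(AcctNo=D49, Balance=58): 1 row → City = 512 ✓
Two rows agree on {AcctNo, Balance} but differ on City, so {AcctNo, Balance} → City does not hold.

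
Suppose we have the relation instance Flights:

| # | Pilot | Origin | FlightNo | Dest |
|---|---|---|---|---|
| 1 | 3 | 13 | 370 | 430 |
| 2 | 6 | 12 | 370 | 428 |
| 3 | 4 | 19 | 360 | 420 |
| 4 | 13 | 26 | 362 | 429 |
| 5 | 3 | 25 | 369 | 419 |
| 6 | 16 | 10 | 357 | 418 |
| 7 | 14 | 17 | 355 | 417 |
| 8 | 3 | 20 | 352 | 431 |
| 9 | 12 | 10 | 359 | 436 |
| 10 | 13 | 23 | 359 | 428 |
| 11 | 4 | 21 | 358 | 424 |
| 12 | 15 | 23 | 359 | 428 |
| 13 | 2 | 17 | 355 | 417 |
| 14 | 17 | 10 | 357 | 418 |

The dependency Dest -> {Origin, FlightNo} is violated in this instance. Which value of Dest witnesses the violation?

428

Dest=430: row 1 → {Origin,FlightNo} = (13, 370) ✓
Dest=428: rows 2, 10, 12 → {Origin,FlightNo} takes values {(12, 370), (23, 359)} — violation
Dest=420: row 3 → {Origin,FlightNo} = (19, 360) ✓
Dest=429: row 4 → {Origin,FlightNo} = (26, 362) ✓
Dest=419: row 5 → {Origin,FlightNo} = (25, 369) ✓
Dest=418: rows 6, 14 → {Origin,FlightNo} = (10, 357), (10, 357) ✓
Dest=417: rows 7, 13 → {Origin,FlightNo} = (17, 355), (17, 355) ✓
Dest=431: row 8 → {Origin,FlightNo} = (20, 352) ✓
Dest=436: row 9 → {Origin,FlightNo} = (10, 359) ✓
Dest=424: row 11 → {Origin,FlightNo} = (21, 358) ✓
The only Dest value with inconsistent RHS is Dest=428.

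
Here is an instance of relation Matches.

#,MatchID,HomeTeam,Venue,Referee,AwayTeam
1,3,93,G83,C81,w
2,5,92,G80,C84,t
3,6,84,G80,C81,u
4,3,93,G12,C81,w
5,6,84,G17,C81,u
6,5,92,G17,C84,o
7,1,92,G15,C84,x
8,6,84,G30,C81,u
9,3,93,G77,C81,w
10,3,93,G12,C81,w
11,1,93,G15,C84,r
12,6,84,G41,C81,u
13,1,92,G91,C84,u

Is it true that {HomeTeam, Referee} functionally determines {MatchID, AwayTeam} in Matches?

(HomeTeam=93, Referee=C81): rows 1, 4, 9, 10 → {MatchID,AwayTeam} = (3, w), (3, w), (3, w), (3, w) ✓
(HomeTeam=92, Referee=C84): rows 2, 6, 7, 13 → {MatchID,AwayTeam} takes values {(5, t), (5, o), (1, x), (1, u)} — violation
(HomeTeam=84, Referee=C81): rows 3, 5, 8, 12 → {MatchID,AwayTeam} = (6, u), (6, u), (6, u), (6, u) ✓
(HomeTeam=93, Referee=C84): row 11 → {MatchID,AwayTeam} = (1, r) ✓
Two rows agree on {HomeTeam, Referee} but differ on {MatchID, AwayTeam}, so {HomeTeam, Referee} -> {MatchID, AwayTeam} does not hold.

No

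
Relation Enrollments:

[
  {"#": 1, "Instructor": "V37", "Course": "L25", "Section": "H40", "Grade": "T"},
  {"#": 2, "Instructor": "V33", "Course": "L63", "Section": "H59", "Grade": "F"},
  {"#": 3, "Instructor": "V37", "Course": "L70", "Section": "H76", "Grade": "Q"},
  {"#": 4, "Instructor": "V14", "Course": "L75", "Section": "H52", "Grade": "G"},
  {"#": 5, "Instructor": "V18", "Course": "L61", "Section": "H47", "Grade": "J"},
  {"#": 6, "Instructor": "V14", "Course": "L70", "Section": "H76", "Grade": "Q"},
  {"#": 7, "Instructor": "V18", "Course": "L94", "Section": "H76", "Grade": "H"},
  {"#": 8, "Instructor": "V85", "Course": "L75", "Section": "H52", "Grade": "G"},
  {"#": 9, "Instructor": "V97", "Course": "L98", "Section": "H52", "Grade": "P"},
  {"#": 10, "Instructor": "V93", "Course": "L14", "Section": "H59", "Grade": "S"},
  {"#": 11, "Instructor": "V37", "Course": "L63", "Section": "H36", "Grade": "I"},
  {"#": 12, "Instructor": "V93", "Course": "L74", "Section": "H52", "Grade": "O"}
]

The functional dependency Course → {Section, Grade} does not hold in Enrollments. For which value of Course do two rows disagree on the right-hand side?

L63

Course=L25: row 1 → {Section,Grade} = (H40, T) ✓
Course=L63: rows 2, 11 → {Section,Grade} takes values {(H59, F), (H36, I)} — violation
Course=L70: rows 3, 6 → {Section,Grade} = (H76, Q), (H76, Q) ✓
Course=L75: rows 4, 8 → {Section,Grade} = (H52, G), (H52, G) ✓
Course=L61: row 5 → {Section,Grade} = (H47, J) ✓
Course=L94: row 7 → {Section,Grade} = (H76, H) ✓
Course=L98: row 9 → {Section,Grade} = (H52, P) ✓
Course=L14: row 10 → {Section,Grade} = (H59, S) ✓
Course=L74: row 12 → {Section,Grade} = (H52, O) ✓
The only Course value with inconsistent RHS is Course=L63.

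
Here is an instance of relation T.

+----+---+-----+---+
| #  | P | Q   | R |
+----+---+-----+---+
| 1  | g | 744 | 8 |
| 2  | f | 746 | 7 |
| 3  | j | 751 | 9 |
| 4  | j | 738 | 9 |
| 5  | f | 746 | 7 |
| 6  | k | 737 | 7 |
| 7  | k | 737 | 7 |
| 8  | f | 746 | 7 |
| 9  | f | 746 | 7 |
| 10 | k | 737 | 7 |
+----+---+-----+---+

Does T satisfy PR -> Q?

(P=g, R=8): row 1 → Q = 744 ✓
(P=f, R=7): rows 2, 5, 8, 9 → Q = 746, 746, 746, 746 ✓
(P=j, R=9): rows 3, 4 → Q takes values {751, 738} — violation
(P=k, R=7): rows 6, 7, 10 → Q = 737, 737, 737 ✓
Two rows agree on PR but differ on Q, so PR -> Q does not hold.

No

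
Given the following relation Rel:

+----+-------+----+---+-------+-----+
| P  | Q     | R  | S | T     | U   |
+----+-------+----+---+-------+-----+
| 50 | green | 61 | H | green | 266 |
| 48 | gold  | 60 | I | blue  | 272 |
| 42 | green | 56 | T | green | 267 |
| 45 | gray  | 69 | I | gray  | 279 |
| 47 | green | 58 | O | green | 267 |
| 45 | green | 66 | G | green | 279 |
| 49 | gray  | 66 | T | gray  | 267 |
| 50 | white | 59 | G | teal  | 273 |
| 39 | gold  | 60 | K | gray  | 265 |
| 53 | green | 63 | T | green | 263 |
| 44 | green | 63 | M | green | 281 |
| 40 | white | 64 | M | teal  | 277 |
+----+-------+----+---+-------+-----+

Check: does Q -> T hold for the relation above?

Q=green: 6 rows → T = green, green, green, green, green, green ✓
Q=gold: 2 rows → T takes values {blue, gray} — violation
Q=gray: 2 rows → T = gray, gray ✓
Q=white: 2 rows → T = teal, teal ✓
Two rows agree on Q but differ on T, so Q -> T does not hold.

No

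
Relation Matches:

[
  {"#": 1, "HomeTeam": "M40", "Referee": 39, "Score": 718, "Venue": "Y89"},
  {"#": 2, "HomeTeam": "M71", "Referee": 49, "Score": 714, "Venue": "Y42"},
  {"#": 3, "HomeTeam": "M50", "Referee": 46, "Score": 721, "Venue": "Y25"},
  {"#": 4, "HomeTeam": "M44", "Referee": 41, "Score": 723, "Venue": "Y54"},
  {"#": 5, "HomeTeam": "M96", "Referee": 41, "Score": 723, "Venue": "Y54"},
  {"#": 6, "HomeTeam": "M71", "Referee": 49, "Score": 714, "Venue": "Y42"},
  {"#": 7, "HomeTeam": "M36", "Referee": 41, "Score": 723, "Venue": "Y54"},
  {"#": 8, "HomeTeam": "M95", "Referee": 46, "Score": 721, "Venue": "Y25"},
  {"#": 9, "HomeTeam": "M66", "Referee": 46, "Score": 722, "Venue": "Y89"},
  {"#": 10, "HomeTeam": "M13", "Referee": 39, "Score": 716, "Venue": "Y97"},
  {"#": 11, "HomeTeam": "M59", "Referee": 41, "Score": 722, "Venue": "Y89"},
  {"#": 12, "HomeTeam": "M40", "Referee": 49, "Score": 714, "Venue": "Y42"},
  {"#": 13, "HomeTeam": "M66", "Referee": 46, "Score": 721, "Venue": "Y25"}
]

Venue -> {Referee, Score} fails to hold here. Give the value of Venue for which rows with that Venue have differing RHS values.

Y89

Venue=Y89: rows 1, 9, 11 → {Referee,Score} takes values {(39, 718), (46, 722), (41, 722)} — violation
Venue=Y42: rows 2, 6, 12 → {Referee,Score} = (49, 714), (49, 714), (49, 714) ✓
Venue=Y25: rows 3, 8, 13 → {Referee,Score} = (46, 721), (46, 721), (46, 721) ✓
Venue=Y54: rows 4, 5, 7 → {Referee,Score} = (41, 723), (41, 723), (41, 723) ✓
Venue=Y97: row 10 → {Referee,Score} = (39, 716) ✓
The only Venue value with inconsistent RHS is Venue=Y89.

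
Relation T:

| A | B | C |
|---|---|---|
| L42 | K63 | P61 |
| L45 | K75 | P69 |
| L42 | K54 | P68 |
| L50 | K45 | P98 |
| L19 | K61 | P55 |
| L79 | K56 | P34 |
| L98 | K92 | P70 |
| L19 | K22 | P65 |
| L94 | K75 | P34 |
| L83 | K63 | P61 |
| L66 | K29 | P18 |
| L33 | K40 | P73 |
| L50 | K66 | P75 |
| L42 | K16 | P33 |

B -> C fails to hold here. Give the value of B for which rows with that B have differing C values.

B=K63: 2 rows → C = P61, P61 ✓
B=K75: 2 rows → C takes values {P69, P34} — violation
B=K54: 1 row → C = P68 ✓
B=K45: 1 row → C = P98 ✓
B=K61: 1 row → C = P55 ✓
B=K56: 1 row → C = P34 ✓
B=K92: 1 row → C = P70 ✓
B=K22: 1 row → C = P65 ✓
B=K29: 1 row → C = P18 ✓
B=K40: 1 row → C = P73 ✓
B=K66: 1 row → C = P75 ✓
B=K16: 1 row → C = P33 ✓
The only B value with inconsistent C is B=K75.

K75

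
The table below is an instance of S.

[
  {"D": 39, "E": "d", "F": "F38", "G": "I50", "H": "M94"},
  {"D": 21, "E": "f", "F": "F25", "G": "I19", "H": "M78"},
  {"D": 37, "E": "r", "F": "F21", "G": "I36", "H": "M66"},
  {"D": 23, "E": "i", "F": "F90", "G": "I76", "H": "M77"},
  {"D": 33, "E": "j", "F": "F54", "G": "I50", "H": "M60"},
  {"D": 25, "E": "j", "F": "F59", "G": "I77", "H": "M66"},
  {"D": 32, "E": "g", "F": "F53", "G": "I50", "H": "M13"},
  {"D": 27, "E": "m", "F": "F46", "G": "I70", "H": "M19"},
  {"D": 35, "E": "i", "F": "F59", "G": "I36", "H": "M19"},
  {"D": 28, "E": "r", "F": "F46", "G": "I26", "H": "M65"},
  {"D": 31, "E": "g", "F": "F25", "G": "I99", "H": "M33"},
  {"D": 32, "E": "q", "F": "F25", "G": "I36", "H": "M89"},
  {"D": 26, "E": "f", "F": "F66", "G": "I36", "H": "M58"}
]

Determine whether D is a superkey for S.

No

Two distinct rows share D=32, so D does not determine every attribute — not a superkey.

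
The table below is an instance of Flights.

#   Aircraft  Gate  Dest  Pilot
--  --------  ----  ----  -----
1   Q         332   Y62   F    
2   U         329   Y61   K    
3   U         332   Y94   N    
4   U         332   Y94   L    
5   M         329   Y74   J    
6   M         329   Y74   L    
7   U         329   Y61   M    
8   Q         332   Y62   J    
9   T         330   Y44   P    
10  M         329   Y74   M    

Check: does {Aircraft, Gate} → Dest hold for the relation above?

Yes

(Aircraft=Q, Gate=332): rows 1, 8 → Dest = Y62, Y62 ✓
(Aircraft=U, Gate=329): rows 2, 7 → Dest = Y61, Y61 ✓
(Aircraft=U, Gate=332): rows 3, 4 → Dest = Y94, Y94 ✓
(Aircraft=M, Gate=329): rows 5, 6, 10 → Dest = Y74, Y74, Y74 ✓
(Aircraft=T, Gate=330): row 9 → Dest = Y44 ✓
Every {Aircraft, Gate} value is associated with a single Dest value, so {Aircraft, Gate} → Dest holds.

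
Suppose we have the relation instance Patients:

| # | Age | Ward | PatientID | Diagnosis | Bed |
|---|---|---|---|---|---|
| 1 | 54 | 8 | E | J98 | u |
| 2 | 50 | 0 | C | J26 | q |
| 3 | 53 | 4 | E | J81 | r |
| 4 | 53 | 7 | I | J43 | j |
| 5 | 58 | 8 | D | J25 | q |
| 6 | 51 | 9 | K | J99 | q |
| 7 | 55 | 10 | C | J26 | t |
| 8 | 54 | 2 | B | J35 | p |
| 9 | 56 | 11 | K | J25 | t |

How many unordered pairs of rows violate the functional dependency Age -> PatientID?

Age=54: violating pairs (1,8) — 1 pair.
Age=53: violating pairs (3,4) — 1 pair.

2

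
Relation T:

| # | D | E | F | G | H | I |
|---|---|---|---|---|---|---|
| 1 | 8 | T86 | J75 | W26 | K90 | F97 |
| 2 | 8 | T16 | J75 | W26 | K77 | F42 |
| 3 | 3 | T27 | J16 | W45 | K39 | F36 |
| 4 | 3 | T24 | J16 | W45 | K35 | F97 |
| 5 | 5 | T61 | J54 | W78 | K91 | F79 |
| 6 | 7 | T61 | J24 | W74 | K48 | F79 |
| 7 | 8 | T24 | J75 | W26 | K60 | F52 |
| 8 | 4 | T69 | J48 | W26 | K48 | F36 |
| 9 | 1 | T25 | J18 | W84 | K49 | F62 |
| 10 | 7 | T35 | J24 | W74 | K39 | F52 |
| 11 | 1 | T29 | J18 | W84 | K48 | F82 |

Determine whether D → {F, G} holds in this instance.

Yes

D=8: rows 1, 2, 7 → {F,G} = (J75, W26), (J75, W26), (J75, W26) ✓
D=3: rows 3, 4 → {F,G} = (J16, W45), (J16, W45) ✓
D=5: row 5 → {F,G} = (J54, W78) ✓
D=7: rows 6, 10 → {F,G} = (J24, W74), (J24, W74) ✓
D=4: row 8 → {F,G} = (J48, W26) ✓
D=1: rows 9, 11 → {F,G} = (J18, W84), (J18, W84) ✓
Every D value is associated with a single {F, G} value, so D → {F, G} holds.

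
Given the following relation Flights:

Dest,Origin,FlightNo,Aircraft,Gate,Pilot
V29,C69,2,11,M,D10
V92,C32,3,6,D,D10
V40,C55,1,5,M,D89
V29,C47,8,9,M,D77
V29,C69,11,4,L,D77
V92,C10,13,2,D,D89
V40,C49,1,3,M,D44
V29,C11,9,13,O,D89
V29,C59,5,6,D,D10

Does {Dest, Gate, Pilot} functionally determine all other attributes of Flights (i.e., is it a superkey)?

All 9 rows have distinct {Dest, Gate, Pilot} values, so {Dest, Gate, Pilot} → (all attributes) holds and {Dest, Gate, Pilot} is a superkey.

Yes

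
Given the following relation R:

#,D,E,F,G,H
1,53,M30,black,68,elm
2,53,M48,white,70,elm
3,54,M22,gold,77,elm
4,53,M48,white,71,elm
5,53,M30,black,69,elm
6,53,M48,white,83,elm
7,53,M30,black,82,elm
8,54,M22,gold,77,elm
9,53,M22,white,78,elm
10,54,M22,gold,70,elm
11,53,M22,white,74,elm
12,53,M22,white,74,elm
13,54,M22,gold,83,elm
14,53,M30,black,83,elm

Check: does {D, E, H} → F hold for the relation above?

Yes

(D=53, E=M30, H=elm): rows 1, 5, 7, 14 → F = black, black, black, black ✓
(D=53, E=M48, H=elm): rows 2, 4, 6 → F = white, white, white ✓
(D=54, E=M22, H=elm): rows 3, 8, 10, 13 → F = gold, gold, gold, gold ✓
(D=53, E=M22, H=elm): rows 9, 11, 12 → F = white, white, white ✓
Every {D, E, H} value is associated with a single F value, so {D, E, H} → F holds.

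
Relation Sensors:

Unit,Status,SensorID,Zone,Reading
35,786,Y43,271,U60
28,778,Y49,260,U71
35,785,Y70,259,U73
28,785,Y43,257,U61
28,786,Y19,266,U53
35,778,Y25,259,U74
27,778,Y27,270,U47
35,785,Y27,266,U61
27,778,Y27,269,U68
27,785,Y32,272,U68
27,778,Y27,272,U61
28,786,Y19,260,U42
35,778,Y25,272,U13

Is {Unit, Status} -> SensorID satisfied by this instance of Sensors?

No

(Unit=35, Status=786): 1 row → SensorID = Y43 ✓
(Unit=28, Status=778): 1 row → SensorID = Y49 ✓
(Unit=35, Status=785): 2 rows → SensorID takes values {Y70, Y27} — violation
(Unit=28, Status=785): 1 row → SensorID = Y43 ✓
(Unit=28, Status=786): 2 rows → SensorID = Y19, Y19 ✓
(Unit=35, Status=778): 2 rows → SensorID = Y25, Y25 ✓
(Unit=27, Status=778): 3 rows → SensorID = Y27, Y27, Y27 ✓
(Unit=27, Status=785): 1 row → SensorID = Y32 ✓
Two rows agree on {Unit, Status} but differ on SensorID, so {Unit, Status} -> SensorID does not hold.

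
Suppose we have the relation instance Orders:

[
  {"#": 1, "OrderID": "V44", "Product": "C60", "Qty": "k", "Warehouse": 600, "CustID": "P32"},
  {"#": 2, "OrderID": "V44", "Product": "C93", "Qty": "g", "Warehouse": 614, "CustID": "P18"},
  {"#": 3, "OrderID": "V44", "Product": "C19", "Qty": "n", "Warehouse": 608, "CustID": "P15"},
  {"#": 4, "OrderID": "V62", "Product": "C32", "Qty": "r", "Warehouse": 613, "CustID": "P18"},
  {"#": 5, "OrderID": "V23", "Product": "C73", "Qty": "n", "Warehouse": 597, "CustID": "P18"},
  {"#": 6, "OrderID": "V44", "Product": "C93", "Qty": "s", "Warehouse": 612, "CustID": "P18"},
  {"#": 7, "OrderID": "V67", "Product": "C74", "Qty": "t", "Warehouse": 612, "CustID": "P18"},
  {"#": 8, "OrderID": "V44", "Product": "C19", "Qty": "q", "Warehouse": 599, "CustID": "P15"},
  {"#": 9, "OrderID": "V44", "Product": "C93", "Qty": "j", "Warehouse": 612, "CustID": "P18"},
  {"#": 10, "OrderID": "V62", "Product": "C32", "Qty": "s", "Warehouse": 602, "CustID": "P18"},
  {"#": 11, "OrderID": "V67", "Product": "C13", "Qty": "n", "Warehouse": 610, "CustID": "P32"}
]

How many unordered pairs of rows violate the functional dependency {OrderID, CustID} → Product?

(OrderID=V44, CustID=P18): all 3 rows agree on Product — 0 pairs.
(OrderID=V44, CustID=P15): all 2 rows agree on Product — 0 pairs.
(OrderID=V62, CustID=P18): all 2 rows agree on Product — 0 pairs.

0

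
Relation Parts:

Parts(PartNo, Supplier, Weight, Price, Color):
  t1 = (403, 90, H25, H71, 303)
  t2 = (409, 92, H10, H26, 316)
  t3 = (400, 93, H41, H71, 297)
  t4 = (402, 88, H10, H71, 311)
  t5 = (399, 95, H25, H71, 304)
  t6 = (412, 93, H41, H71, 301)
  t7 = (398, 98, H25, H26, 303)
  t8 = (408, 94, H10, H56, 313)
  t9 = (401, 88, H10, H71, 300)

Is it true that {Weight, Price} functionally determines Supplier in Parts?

(Weight=H25, Price=H71): rows 1, 5 → Supplier takes values {90, 95} — violation
(Weight=H10, Price=H26): row 2 → Supplier = 92 ✓
(Weight=H41, Price=H71): rows 3, 6 → Supplier = 93, 93 ✓
(Weight=H10, Price=H71): rows 4, 9 → Supplier = 88, 88 ✓
(Weight=H25, Price=H26): row 7 → Supplier = 98 ✓
(Weight=H10, Price=H56): row 8 → Supplier = 94 ✓
Two rows agree on {Weight, Price} but differ on Supplier, so {Weight, Price} → Supplier does not hold.

No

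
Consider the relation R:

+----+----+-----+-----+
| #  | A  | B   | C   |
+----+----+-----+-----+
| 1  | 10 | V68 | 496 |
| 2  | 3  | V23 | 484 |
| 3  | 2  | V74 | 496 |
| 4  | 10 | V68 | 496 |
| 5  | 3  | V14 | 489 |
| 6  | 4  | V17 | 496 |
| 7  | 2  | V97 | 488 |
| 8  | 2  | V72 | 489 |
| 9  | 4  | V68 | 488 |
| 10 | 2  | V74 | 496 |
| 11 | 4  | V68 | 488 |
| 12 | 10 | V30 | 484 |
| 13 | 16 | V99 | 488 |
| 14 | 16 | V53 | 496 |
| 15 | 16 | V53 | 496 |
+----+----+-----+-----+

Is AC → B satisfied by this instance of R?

Yes

(A=10, C=496): rows 1, 4 → B = V68, V68 ✓
(A=3, C=484): row 2 → B = V23 ✓
(A=2, C=496): rows 3, 10 → B = V74, V74 ✓
(A=3, C=489): row 5 → B = V14 ✓
(A=4, C=496): row 6 → B = V17 ✓
(A=2, C=488): row 7 → B = V97 ✓
(A=2, C=489): row 8 → B = V72 ✓
(A=4, C=488): rows 9, 11 → B = V68, V68 ✓
(A=10, C=484): row 12 → B = V30 ✓
(A=16, C=488): row 13 → B = V99 ✓
(A=16, C=496): rows 14, 15 → B = V53, V53 ✓
Every AC value is associated with a single B value, so AC → B holds.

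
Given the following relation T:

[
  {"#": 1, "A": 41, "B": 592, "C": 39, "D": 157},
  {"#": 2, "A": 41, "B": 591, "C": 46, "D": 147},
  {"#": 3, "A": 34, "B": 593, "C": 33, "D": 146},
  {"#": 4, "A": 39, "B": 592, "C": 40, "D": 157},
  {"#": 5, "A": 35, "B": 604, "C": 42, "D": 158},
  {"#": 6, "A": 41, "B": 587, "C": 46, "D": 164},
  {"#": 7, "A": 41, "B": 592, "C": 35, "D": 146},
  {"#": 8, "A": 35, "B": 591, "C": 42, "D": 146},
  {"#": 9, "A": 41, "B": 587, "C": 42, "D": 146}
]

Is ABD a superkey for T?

Yes

All 9 rows have distinct ABD values, so ABD → (all attributes) holds and ABD is a superkey.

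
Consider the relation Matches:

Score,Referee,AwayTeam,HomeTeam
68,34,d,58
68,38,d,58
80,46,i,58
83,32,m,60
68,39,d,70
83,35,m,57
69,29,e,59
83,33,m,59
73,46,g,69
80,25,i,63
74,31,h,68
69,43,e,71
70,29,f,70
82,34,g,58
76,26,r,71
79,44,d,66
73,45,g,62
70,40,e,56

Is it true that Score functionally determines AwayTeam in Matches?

No

Score=68: 3 rows → AwayTeam = d, d, d ✓
Score=80: 2 rows → AwayTeam = i, i ✓
Score=83: 3 rows → AwayTeam = m, m, m ✓
Score=69: 2 rows → AwayTeam = e, e ✓
Score=73: 2 rows → AwayTeam = g, g ✓
Score=74: 1 row → AwayTeam = h ✓
Score=70: 2 rows → AwayTeam takes values {f, e} — violation
Score=82: 1 row → AwayTeam = g ✓
Score=76: 1 row → AwayTeam = r ✓
Score=79: 1 row → AwayTeam = d ✓
Two rows agree on Score but differ on AwayTeam, so Score -> AwayTeam does not hold.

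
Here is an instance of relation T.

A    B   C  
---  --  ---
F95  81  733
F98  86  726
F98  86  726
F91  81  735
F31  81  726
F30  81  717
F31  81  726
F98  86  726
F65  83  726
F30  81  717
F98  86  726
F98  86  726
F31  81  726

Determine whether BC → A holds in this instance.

(B=81, C=733): 1 row → A = F95 ✓
(B=86, C=726): 5 rows → A = F98, F98, F98, F98, F98 ✓
(B=81, C=735): 1 row → A = F91 ✓
(B=81, C=726): 3 rows → A = F31, F31, F31 ✓
(B=81, C=717): 2 rows → A = F30, F30 ✓
(B=83, C=726): 1 row → A = F65 ✓
Every BC value is associated with a single A value, so BC → A holds.

Yes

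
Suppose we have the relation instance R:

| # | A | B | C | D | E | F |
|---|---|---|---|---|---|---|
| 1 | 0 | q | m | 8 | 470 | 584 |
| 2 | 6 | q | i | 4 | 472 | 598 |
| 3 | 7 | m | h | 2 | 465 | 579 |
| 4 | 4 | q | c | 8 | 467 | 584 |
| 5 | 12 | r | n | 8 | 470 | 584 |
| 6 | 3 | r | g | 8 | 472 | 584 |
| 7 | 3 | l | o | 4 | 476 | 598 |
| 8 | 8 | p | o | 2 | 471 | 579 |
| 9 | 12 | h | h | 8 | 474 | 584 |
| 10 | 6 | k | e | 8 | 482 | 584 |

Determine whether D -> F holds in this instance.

D=8: rows 1, 4, 5, 6, 9, 10 → F = 584, 584, 584, 584, 584, 584 ✓
D=4: rows 2, 7 → F = 598, 598 ✓
D=2: rows 3, 8 → F = 579, 579 ✓
Every D value is associated with a single F value, so D -> F holds.

Yes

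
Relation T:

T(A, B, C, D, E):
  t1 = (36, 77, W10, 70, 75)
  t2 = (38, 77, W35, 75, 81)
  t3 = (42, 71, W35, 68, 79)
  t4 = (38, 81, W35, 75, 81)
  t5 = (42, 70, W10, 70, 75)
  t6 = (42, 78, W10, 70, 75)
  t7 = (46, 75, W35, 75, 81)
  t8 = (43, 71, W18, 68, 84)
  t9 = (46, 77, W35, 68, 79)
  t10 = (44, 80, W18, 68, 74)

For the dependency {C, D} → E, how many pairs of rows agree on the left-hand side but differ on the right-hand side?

(C=W10, D=70): all 3 rows agree on E — 0 pairs.
(C=W35, D=75): all 3 rows agree on E — 0 pairs.
(C=W35, D=68): all 2 rows agree on E — 0 pairs.
(C=W18, D=68): violating pairs (8,10) — 1 pair.

1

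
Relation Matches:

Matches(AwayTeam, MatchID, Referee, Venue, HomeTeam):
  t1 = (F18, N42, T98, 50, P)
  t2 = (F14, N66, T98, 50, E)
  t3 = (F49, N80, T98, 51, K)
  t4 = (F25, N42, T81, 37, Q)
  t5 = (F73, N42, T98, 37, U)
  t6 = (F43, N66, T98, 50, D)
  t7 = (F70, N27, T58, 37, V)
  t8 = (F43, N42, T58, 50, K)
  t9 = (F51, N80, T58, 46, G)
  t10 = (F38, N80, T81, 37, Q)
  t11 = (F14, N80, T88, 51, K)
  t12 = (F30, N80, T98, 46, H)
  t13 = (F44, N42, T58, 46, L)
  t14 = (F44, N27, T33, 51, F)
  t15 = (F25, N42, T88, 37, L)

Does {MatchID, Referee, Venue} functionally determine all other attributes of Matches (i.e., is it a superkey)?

No

Rows 2 and 6 have the same {MatchID, Referee, Venue} value (MatchID=N66, Referee=T98, Venue=50) but are distinct tuples, so {MatchID, Referee, Venue} does not determine every attribute — not a superkey.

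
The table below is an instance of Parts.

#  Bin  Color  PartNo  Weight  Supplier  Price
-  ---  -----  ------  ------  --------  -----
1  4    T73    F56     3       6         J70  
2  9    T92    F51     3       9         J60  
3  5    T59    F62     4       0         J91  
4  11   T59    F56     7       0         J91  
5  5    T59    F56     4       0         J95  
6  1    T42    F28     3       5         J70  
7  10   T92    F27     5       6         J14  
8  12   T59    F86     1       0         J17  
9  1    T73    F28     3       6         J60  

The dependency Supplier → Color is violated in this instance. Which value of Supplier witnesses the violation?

Supplier=6: rows 1, 7, 9 → Color takes values {T73, T92} — violation
Supplier=9: row 2 → Color = T92 ✓
Supplier=0: rows 3, 4, 5, 8 → Color = T59, T59, T59, T59 ✓
Supplier=5: row 6 → Color = T42 ✓
The only Supplier value with inconsistent Color is Supplier=6.

6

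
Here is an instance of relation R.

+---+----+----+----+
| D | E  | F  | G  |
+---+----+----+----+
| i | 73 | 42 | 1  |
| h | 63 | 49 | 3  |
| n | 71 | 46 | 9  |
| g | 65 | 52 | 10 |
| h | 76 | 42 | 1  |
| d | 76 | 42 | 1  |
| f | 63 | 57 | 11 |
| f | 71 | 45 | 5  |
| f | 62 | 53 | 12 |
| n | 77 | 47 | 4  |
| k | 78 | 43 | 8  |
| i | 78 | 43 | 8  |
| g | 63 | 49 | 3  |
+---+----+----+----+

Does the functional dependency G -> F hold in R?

Yes

G=1: 3 rows → F = 42, 42, 42 ✓
G=3: 2 rows → F = 49, 49 ✓
G=9: 1 row → F = 46 ✓
G=10: 1 row → F = 52 ✓
G=11: 1 row → F = 57 ✓
G=5: 1 row → F = 45 ✓
G=12: 1 row → F = 53 ✓
G=4: 1 row → F = 47 ✓
G=8: 2 rows → F = 43, 43 ✓
Every G value is associated with a single F value, so G -> F holds.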